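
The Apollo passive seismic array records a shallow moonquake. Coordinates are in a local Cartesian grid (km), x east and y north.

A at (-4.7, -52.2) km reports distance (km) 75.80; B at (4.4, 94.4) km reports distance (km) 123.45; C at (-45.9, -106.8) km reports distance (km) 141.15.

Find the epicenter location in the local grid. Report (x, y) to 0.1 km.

Circle about each station: (x + 4.7)² + (y + 52.2)² = 75.80²; (x − 4.4)² + (y − 94.4)² = 123.45²; (x + 45.9)² + (y + 106.8)² = 141.15².
Subtracting the A equation from the B and C equations removes the quadratic terms:
18.2 x + 293.2 y = -3310.47
-82.4 x − 109.2 y = -3411.56
Solving the 2×2 system: x ≈ 61.4, y ≈ -15.1 km.
Check against A (with the unrounded x, y): √((x + 4.7)²+(y + 52.2)²) = 75.81 ≈ 75.80 km. ✓

(61.4, -15.1)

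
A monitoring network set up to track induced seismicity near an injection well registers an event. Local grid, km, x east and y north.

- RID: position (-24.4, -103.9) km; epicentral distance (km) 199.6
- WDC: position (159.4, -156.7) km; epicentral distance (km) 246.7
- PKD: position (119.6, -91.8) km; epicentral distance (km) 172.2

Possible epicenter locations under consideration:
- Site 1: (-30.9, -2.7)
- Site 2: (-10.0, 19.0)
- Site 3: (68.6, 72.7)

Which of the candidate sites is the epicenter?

Site 3

For each candidate, compare |candidate − station| to the reported distance:
Site 1: residuals RID 98.2, WDC 1.9, PKD 2.7 → max 98.2 km
Site 2: residuals RID 75.9, WDC 2.6, PKD 1.7 → max 75.9 km
Site 3: residuals RID 0.0, WDC 0.0, PKD 0.0 → max 0.0 km
Only Site 3 has all residuals ≈ 0.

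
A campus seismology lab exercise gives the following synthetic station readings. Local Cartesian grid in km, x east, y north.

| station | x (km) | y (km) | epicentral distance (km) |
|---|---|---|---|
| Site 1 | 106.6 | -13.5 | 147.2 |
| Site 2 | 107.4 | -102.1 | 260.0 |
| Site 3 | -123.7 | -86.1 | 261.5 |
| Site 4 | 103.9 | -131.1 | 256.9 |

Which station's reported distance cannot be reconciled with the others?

Site 2

Solve using three stations at a time. Using Site 1, Site 3, Site 4 (subtract circle equations pairwise → linear system) gives (x, y) ≈ (40.1, 117.7).
Distances from that point to each station vs reported:
  Site 1: calculated 147.1 vs reported 147.2 → residual 0.1 km
  Site 2: calculated 229.9 vs reported 260.0 → residual 30.1 km
  Site 3: calculated 261.4 vs reported 261.5 → residual 0.1 km
  Site 4: calculated 256.8 vs reported 256.9 → residual 0.1 km
Site 1, Site 3, Site 4 are mutually consistent (residuals ≈ 0); Site 2 is off by 30.1 km.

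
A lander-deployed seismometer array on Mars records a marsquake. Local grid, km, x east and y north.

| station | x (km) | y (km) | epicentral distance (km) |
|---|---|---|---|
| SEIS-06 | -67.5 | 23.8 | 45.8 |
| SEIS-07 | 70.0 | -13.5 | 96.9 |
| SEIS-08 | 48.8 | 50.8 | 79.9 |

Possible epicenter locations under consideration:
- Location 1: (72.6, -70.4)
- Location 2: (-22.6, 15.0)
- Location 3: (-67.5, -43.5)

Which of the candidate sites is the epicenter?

Location 2

For each candidate, compare |candidate − station| to the reported distance:
Location 1: residuals SEIS-06 123.0, SEIS-07 39.9, SEIS-08 43.6 → max 123.0 km
Location 2: residuals SEIS-06 0.0, SEIS-07 0.0, SEIS-08 0.0 → max 0.0 km
Location 3: residuals SEIS-06 21.5, SEIS-07 43.8, SEIS-08 69.8 → max 69.8 km
Only Location 2 has all residuals ≈ 0.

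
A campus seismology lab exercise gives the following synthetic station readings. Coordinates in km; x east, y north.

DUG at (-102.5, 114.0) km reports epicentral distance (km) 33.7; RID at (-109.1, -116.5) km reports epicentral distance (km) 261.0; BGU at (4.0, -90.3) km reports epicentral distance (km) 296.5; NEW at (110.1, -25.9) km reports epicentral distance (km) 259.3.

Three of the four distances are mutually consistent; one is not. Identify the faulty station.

Solve using three stations at a time. Using DUG, RID, NEW (subtract circle equations pairwise → linear system) gives (x, y) ≈ (-86.2, 143.5).
Distances from that point to each station vs reported:
  DUG: calculated 33.7 vs reported 33.7 → residual 0.0 km
  RID: calculated 261.0 vs reported 261.0 → residual 0.0 km
  BGU: calculated 250.6 vs reported 296.5 → residual 45.9 km
  NEW: calculated 259.3 vs reported 259.3 → residual 0.0 km
DUG, RID, NEW are mutually consistent (residuals ≈ 0); BGU is off by 45.9 km.

BGU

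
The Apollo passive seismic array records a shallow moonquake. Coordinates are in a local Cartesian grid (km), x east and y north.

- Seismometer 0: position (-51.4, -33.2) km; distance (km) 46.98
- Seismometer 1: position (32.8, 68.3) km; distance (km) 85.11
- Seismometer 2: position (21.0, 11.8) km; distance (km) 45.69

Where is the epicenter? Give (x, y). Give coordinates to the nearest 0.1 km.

Circle about each station: (x + 51.4)² + (y + 33.2)² = 46.98²; (x − 32.8)² + (y − 68.3)² = 85.11²; (x − 21.0)² + (y − 11.8)² = 45.69².
Subtracting the Seismometer 0 equation from the Seismometer 1 and Seismometer 2 equations removes the quadratic terms:
168.4 x + 203.0 y = -3040.06
144.8 x + 90.0 y = -3044.42
Solving the 2×2 system: x ≈ -24.2, y ≈ 5.1 km.
Check against Seismometer 0 (with the unrounded x, y): √((x + 51.4)²+(y + 33.2)²) = 46.97 ≈ 46.98 km. ✓

x ≈ -24.2 km, y ≈ 5.1 km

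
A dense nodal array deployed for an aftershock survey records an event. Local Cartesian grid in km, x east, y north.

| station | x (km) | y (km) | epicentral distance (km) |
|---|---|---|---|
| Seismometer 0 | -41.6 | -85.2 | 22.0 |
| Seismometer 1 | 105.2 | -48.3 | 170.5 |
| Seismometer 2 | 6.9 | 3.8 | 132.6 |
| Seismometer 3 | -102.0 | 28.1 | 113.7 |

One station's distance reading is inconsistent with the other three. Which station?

Solve using three stations at a time. Using Seismometer 0, Seismometer 1, Seismometer 3 (subtract circle equations pairwise → linear system) gives (x, y) ≈ (-62.6, -78.6).
Distances from that point to each station vs reported:
  Seismometer 0: calculated 22.0 vs reported 22.0 → residual 0.0 km
  Seismometer 1: calculated 170.5 vs reported 170.5 → residual 0.0 km
  Seismometer 2: calculated 107.8 vs reported 132.6 → residual 24.8 km
  Seismometer 3: calculated 113.7 vs reported 113.7 → residual 0.0 km
Seismometer 0, Seismometer 1, Seismometer 3 are mutually consistent (residuals ≈ 0); Seismometer 2 is off by 24.8 km.

Seismometer 2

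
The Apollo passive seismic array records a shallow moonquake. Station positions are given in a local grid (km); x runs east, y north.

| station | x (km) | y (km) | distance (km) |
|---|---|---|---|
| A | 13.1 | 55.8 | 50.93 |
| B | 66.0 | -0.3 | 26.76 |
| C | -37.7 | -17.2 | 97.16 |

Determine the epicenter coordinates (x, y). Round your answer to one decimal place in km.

x ≈ 51.2 km, y ≈ 22.0 km

Circle about each station: (x − 13.1)² + (y − 55.8)² = 50.93²; (x − 66.0)² + (y + 0.3)² = 26.76²; (x + 37.7)² + (y + 17.2)² = 97.16².
Subtracting pairs of circle equations eliminates x²+y² and gives linear equations (the radical axes):
105.8 x − 112.2 y = 2948.61
-101.6 x − 146.0 y = -8414.32
Solving the 2×2 system: x ≈ 51.2, y ≈ 22.0 km.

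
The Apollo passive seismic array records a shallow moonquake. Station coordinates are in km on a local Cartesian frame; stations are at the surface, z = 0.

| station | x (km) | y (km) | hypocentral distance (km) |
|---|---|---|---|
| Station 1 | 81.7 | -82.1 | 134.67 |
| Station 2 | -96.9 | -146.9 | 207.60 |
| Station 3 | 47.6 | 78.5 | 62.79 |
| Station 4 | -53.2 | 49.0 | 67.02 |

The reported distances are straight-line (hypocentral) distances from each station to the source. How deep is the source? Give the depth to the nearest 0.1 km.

Each station gives a sphere (x−x_i)² + (y−y_i)² + z² = d_i² (stations at z=0).
Subtracting the Station 1 sphere from Station 2 and Station 3: z² cancels, leaving linear equations in x and y:
-357.2 x − 129.6 y = -7407.83
-68.2 x + 321.2 y = 9206.13
Solving: x ≈ 9.600, y ≈ 30.700 km (keep extra digits for the depth step; rounded: 9.6, 30.7).
Then from the Station 1 sphere: z² = 134.67² − (x − 81.7)² − (y + 82.1)² with x = 9.600, y = 30.700, so z ≈ 14.620 ≈ 14.6 km.
Check against Station 4 (with the unrounded solution): distance 67.03 ≈ 67.02 km. ✓

z ≈ 14.6 km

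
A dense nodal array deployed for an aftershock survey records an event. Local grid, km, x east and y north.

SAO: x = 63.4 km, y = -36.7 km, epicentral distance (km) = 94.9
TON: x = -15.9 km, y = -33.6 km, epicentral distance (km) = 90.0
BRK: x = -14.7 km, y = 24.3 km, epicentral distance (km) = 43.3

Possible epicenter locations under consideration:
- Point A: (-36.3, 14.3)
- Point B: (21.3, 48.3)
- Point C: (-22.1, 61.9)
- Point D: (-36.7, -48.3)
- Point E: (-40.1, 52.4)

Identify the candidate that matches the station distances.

For each candidate, compare |candidate − station| to the reported distance:
Point A: residuals SAO 17.1, TON 37.9, BRK 19.5 → max 37.9 km
Point B: residuals SAO 0.0, TON 0.0, BRK 0.0 → max 0.0 km
Point C: residuals SAO 35.6, TON 5.7, BRK 5.0 → max 35.6 km
Point D: residuals SAO 5.9, TON 64.5, BRK 32.6 → max 64.5 km
Point E: residuals SAO 41.7, TON 0.7, BRK 5.4 → max 41.7 km
Only Point B has all residuals ≈ 0.

Point B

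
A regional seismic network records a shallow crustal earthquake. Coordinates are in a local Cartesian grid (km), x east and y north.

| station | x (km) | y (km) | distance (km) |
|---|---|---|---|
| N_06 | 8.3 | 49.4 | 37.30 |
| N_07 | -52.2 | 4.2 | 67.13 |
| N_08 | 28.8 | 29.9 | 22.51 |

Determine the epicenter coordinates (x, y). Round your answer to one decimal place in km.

Circle about each station: (x − 8.3)² + (y − 49.4)² = 37.30²; (x + 52.2)² + (y − 4.2)² = 67.13²; (x − 28.8)² + (y − 29.9)² = 22.51².
Subtracting the N_06 equation from the N_07 and N_08 equations removes the quadratic terms:
-121.0 x − 90.4 y = -2881.92
41.0 x − 39.0 y = 98.79
Solving the 2×2 system: x ≈ 14.4, y ≈ 12.6 km.

x ≈ 14.4 km, y ≈ 12.6 km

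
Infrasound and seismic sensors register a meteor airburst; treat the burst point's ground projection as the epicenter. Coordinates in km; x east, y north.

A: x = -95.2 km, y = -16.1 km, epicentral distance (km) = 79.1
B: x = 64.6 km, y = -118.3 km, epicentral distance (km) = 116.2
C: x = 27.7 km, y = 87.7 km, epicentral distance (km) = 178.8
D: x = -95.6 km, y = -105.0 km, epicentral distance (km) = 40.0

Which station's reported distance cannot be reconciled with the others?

Solve using three stations at a time. Using A, B, C (subtract circle equations pairwise → linear system) gives (x, y) ≈ (-43.7, -76.2).
Distances from that point to each station vs reported:
  A: calculated 79.1 vs reported 79.1 → residual 0.0 km
  B: calculated 116.2 vs reported 116.2 → residual 0.0 km
  C: calculated 178.8 vs reported 178.8 → residual 0.0 km
  D: calculated 59.3 vs reported 40.0 → residual 19.3 km
A, B, C are mutually consistent (residuals ≈ 0); D is off by 19.3 km.

D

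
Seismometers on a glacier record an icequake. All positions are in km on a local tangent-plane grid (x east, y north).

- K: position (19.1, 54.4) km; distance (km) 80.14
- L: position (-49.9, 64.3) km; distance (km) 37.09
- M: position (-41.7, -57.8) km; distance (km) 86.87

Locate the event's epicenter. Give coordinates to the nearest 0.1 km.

Circle about each station: (x − 19.1)² + (y − 54.4)² = 80.14²; (x + 49.9)² + (y − 64.3)² = 37.09²; (x + 41.7)² + (y + 57.8)² = 86.87².
Subtracting the K equation from the L and M equations removes the quadratic terms:
-138.0 x + 19.8 y = 8347.08
-121.6 x − 224.4 y = 631.58
Solving the 2×2 system: x ≈ -56.5, y ≈ 27.8 km.
Check against K (with the unrounded x, y): √((x − 19.1)²+(y − 54.4)²) = 80.14 ≈ 80.14 km. ✓

x ≈ -56.5 km, y ≈ 27.8 km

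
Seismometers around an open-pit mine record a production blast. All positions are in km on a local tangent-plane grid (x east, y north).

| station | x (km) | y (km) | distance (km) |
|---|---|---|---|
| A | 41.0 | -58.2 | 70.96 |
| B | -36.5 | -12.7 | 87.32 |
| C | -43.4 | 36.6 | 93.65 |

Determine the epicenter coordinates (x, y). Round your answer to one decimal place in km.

x ≈ 47.1 km, y ≈ 12.5 km

Circle about each station: (x − 41.0)² + (y + 58.2)² = 70.96²; (x + 36.5)² + (y + 12.7)² = 87.32²; (x + 43.4)² + (y − 36.6)² = 93.65².
Subtracting the A equation from the B and C equations removes the quadratic terms:
-155.0 x + 91.0 y = -6164.16
-168.8 x + 189.6 y = -5580.12
Solving the 2×2 system: x ≈ 47.1, y ≈ 12.5 km.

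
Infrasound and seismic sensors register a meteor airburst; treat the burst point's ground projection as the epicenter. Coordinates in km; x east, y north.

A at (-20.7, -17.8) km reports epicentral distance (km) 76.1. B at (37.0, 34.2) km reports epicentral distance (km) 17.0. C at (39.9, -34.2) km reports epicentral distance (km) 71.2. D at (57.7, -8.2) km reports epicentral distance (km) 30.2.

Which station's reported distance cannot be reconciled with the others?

C

Solve using three stations at a time. Using A, B, D (subtract circle equations pairwise → linear system) gives (x, y) ≈ (45.6, 19.5).
Distances from that point to each station vs reported:
  A: calculated 76.1 vs reported 76.1 → residual 0.0 km
  B: calculated 17.0 vs reported 17.0 → residual 0.0 km
  C: calculated 54.0 vs reported 71.2 → residual 17.2 km
  D: calculated 30.2 vs reported 30.2 → residual 0.0 km
A, B, D are mutually consistent (residuals ≈ 0); C is off by 17.2 km.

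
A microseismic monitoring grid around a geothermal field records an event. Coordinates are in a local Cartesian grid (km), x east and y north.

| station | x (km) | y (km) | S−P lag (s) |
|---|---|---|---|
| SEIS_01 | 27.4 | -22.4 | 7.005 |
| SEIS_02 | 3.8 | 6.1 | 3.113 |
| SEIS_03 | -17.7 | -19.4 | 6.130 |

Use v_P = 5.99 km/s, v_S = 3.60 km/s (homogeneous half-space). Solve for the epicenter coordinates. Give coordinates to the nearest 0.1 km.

(-1.9, 33.6)

Distance from S−P lag: d = Δt · v_P v_S / (v_P − v_S) = Δt · (5.99·3.60)/(5.99−3.60) ≈ 9.0226·Δt.
So d_SEIS_01 = 63.20, d_SEIS_02 = 28.09, d_SEIS_03 = 55.31 km.
Circle about each station: (x − 27.4)² + (y + 22.4)² = 63.20²; (x − 3.8)² + (y − 6.1)² = 28.09²; (x + 17.7)² + (y + 19.4)² = 55.31².
Subtracting pairs of circle equations eliminates x²+y² and gives linear equations (the radical axes):
-47.2 x + 57.0 y = 2004.32
-90.2 x + 6.0 y = 372.17
Solving the 2×2 system: x ≈ -1.9, y ≈ 33.6 km.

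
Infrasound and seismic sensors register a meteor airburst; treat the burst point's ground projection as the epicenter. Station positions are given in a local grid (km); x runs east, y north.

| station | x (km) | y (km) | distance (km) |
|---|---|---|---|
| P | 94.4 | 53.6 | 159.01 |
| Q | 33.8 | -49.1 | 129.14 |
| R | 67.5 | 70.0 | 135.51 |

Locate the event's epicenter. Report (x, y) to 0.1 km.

Circle about each station: (x − 94.4)² + (y − 53.6)² = 159.01²; (x − 33.8)² + (y + 49.1)² = 129.14²; (x − 67.5)² + (y − 70.0)² = 135.51².
Subtracting the P equation from the Q and R equations removes the quadratic terms:
-121.2 x − 205.4 y = 375.97
-53.8 x + 32.8 y = 4593.15
Solving the 2×2 system: x ≈ -63.6, y ≈ 35.7 km.

-63.6 km east, 35.7 km north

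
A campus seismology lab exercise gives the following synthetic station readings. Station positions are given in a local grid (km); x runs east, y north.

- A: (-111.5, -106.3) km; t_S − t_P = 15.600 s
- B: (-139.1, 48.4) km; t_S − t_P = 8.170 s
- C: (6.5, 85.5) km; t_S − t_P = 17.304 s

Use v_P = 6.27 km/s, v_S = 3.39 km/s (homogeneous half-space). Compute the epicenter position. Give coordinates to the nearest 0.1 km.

Distance from S−P lag: d = Δt · v_P v_S / (v_P − v_S) = Δt · (6.27·3.39)/(6.27−3.39) ≈ 7.3803·Δt.
So d_A = 115.13, d_B = 60.30, d_C = 127.71 km.
Circle about each station: (x + 111.5)² + (y + 106.3)² = 115.13²; (x + 139.1)² + (y − 48.4)² = 60.30²; (x − 6.5)² + (y − 85.5)² = 127.71².
Subtracting the A equation from the B and C equations removes the quadratic terms:
-55.2 x + 309.4 y = 7578.26
236.0 x + 383.6 y = -19434.37
Solving the 2×2 system: x ≈ -94.7, y ≈ 7.6 km.

x ≈ -94.7 km, y ≈ 7.6 km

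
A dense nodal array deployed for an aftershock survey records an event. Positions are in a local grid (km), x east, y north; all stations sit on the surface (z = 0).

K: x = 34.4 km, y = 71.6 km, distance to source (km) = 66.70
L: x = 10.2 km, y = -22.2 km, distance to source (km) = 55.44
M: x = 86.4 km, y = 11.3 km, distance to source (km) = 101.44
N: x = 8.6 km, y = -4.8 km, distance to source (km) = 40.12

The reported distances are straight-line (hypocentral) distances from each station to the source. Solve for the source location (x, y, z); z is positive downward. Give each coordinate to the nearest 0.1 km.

x ≈ -13.1 km, y ≈ 26.5 km, depth ≈ 12.6 km

Each station gives a sphere (x−x_i)² + (y−y_i)² + z² = d_i² (stations at z=0).
Subtracting the K sphere from L and M: z² cancels, leaving linear equations in x and y:
-48.4 x − 187.6 y = -4337.74
104.0 x − 120.6 y = -4558.45
Solving: x ≈ -13.099, y ≈ 26.502 km (keep extra digits for the depth step; rounded: -13.1, 26.5).
Then from the K sphere: z² = 66.70² − (x − 34.4)² − (y − 71.6)² with x = -13.099, y = 26.502, so z ≈ 12.606 ≈ 12.6 km.
Check against N (with the unrounded solution): distance 40.12 ≈ 40.12 km. ✓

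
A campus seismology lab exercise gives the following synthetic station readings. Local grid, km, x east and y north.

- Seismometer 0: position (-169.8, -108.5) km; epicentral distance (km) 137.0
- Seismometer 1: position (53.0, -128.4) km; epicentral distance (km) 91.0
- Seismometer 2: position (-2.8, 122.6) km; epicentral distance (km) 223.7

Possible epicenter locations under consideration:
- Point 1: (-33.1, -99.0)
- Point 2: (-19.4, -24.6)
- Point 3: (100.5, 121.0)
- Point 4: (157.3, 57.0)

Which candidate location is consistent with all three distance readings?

For each candidate, compare |candidate − station| to the reported distance:
Point 1: residuals Seismometer 0 0.0, Seismometer 1 0.0, Seismometer 2 0.0 → max 0.0 km
Point 2: residuals Seismometer 0 35.2, Seismometer 1 35.6, Seismometer 2 75.6 → max 75.6 km
Point 3: residuals Seismometer 0 217.6, Seismometer 1 162.9, Seismometer 2 120.4 → max 217.6 km
Point 4: residuals Seismometer 0 229.6, Seismometer 1 121.7, Seismometer 2 50.7 → max 229.6 km
Only Point 1 has all residuals ≈ 0.

Point 1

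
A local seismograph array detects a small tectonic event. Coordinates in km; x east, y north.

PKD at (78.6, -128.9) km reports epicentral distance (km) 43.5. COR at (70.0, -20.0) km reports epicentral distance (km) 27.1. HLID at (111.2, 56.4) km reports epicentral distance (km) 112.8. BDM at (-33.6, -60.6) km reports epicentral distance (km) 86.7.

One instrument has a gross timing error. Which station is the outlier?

Solve using three stations at a time. Using COR, HLID, BDM (subtract circle equations pairwise → linear system) gives (x, y) ≈ (50.2, -38.5).
Distances from that point to each station vs reported:
  PKD: calculated 94.8 vs reported 43.5 → residual 51.3 km
  COR: calculated 27.1 vs reported 27.1 → residual 0.0 km
  HLID: calculated 112.8 vs reported 112.8 → residual 0.0 km
  BDM: calculated 86.7 vs reported 86.7 → residual 0.0 km
COR, HLID, BDM are mutually consistent (residuals ≈ 0); PKD is off by 51.3 km.

PKD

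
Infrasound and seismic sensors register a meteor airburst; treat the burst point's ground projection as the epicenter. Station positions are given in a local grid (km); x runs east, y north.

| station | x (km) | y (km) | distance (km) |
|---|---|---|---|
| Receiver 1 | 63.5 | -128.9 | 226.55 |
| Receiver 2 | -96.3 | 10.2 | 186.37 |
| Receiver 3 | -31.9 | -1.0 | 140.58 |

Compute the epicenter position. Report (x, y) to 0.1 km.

x ≈ 68.3 km, y ≈ 97.6 km

Circle about each station: (x − 63.5)² + (y + 128.9)² = 226.55²; (x + 96.3)² + (y − 10.2)² = 186.37²; (x + 31.9)² + (y + 1.0)² = 140.58².
Subtracting pairs of circle equations eliminates x²+y² and gives linear equations (the radical axes):
-319.6 x + 278.2 y = 5321.40
-190.8 x + 255.8 y = 11933.32
Solving the 2×2 system: x ≈ 68.3, y ≈ 97.6 km.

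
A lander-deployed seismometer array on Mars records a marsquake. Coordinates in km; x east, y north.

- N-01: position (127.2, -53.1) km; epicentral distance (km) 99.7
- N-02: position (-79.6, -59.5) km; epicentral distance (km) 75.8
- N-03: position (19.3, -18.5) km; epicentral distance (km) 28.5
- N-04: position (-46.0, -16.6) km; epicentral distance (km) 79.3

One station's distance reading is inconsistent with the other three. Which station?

Solve using three stations at a time. Using N-01, N-03, N-04 (subtract circle equations pairwise → linear system) gives (x, y) ≈ (27.8, -45.8).
Distances from that point to each station vs reported:
  N-01: calculated 99.7 vs reported 99.7 → residual 0.0 km
  N-02: calculated 108.2 vs reported 75.8 → residual 32.4 km
  N-03: calculated 28.5 vs reported 28.5 → residual 0.0 km
  N-04: calculated 79.3 vs reported 79.3 → residual 0.0 km
N-01, N-03, N-04 are mutually consistent (residuals ≈ 0); N-02 is off by 32.4 km.

N-02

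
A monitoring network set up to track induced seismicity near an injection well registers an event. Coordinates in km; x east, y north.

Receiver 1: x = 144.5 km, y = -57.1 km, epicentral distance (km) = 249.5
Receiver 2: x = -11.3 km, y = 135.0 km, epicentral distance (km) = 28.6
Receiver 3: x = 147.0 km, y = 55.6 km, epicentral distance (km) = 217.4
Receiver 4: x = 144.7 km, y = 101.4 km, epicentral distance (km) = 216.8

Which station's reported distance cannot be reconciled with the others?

Receiver 2

Solve using three stations at a time. Using Receiver 1, Receiver 3, Receiver 4 (subtract circle equations pairwise → linear system) gives (x, y) ≈ (-69.7, 70.5).
Distances from that point to each station vs reported:
  Receiver 1: calculated 249.3 vs reported 249.5 → residual 0.2 km
  Receiver 2: calculated 87.0 vs reported 28.6 → residual 58.4 km
  Receiver 3: calculated 217.2 vs reported 217.4 → residual 0.2 km
  Receiver 4: calculated 216.6 vs reported 216.8 → residual 0.2 km
Receiver 1, Receiver 3, Receiver 4 are mutually consistent (residuals ≈ 0); Receiver 2 is off by 58.4 km.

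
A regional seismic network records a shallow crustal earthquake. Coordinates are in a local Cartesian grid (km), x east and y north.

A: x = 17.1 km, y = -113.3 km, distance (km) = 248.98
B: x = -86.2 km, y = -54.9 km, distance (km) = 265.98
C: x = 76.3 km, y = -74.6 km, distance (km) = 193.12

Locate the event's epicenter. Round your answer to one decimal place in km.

Circle about each station: (x − 17.1)² + (y + 113.3)² = 248.98²; (x + 86.2)² + (y + 54.9)² = 265.98²; (x − 76.3)² + (y + 74.6)² = 193.12².
Subtracting pairs of circle equations eliminates x²+y² and gives linear equations (the radical axes):
-206.6 x + 116.8 y = -11439.17
118.4 x + 77.4 y = 22953.26
Solving the 2×2 system: x ≈ 119.6, y ≈ 113.6 km.

119.6 km east, 113.6 km north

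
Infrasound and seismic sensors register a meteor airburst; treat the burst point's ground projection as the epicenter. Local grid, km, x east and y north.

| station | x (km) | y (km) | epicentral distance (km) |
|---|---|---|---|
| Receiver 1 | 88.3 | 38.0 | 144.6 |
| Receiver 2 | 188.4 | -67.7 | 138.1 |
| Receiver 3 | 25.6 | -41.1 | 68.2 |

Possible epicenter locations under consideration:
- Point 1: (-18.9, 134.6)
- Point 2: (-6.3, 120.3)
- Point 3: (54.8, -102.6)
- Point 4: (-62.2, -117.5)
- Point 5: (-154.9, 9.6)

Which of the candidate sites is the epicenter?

Point 3

For each candidate, compare |candidate − station| to the reported distance:
Point 1: residuals Receiver 1 0.3, Receiver 2 151.6, Receiver 3 113.0 → max 151.6 km
Point 2: residuals Receiver 1 19.2, Receiver 2 132.6, Receiver 3 96.3 → max 132.6 km
Point 3: residuals Receiver 1 0.1, Receiver 2 0.0, Receiver 3 0.1 → max 0.1 km
Point 4: residuals Receiver 1 71.8, Receiver 2 117.4, Receiver 3 48.2 → max 117.4 km
Point 5: residuals Receiver 1 100.3, Receiver 2 213.8, Receiver 3 119.3 → max 213.8 km
Only Point 3 has all residuals ≈ 0.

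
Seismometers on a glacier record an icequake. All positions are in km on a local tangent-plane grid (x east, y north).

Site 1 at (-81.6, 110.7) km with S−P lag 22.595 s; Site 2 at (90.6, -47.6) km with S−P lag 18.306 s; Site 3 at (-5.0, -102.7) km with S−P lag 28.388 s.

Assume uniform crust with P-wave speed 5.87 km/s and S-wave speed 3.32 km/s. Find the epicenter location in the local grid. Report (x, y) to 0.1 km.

Distance from S−P lag: d = Δt · v_P v_S / (v_P − v_S) = Δt · (5.87·3.32)/(5.87−3.32) ≈ 7.6425·Δt.
So d_Site 1 = 172.68, d_Site 2 = 139.90, d_Site 3 = 216.96 km.
Circle about each station: (x + 81.6)² + (y − 110.7)² = 172.68²; (x − 90.6)² + (y + 47.6)² = 139.90²; (x + 5.0)² + (y + 102.7)² = 216.96².
Subtracting the Site 1 equation from the Site 2 and Site 3 equations removes the quadratic terms:
344.4 x − 316.6 y = 1807.44
153.2 x − 426.8 y = -25594.02
Solving the 2×2 system: x ≈ 90.1, y ≈ 92.3 km.

x ≈ 90.1 km, y ≈ 92.3 km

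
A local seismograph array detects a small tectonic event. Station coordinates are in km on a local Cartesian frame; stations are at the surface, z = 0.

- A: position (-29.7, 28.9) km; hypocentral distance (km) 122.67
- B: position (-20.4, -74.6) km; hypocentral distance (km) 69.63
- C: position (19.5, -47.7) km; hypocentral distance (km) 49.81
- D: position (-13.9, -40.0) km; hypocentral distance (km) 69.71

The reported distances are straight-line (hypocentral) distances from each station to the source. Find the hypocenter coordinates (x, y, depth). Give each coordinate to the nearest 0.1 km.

Each station gives a sphere (x−x_i)² + (y−y_i)² + z² = d_i² (stations at z=0).
Subtracting the A sphere from B and C: z² cancels, leaving linear equations in x and y:
18.6 x − 207.0 y = 14463.61
98.4 x − 153.2 y = 13505.13
Solving: x ≈ 33.091, y ≈ -66.899 km (keep extra digits for the depth step; rounded: 33.1, -66.9).
Then from the A sphere: z² = 122.67² − (x + 29.7)² − (y − 28.9)² with x = 33.091, y = -66.899, so z ≈ 43.906 ≈ 43.9 km.

(33.1, -66.9, 43.9)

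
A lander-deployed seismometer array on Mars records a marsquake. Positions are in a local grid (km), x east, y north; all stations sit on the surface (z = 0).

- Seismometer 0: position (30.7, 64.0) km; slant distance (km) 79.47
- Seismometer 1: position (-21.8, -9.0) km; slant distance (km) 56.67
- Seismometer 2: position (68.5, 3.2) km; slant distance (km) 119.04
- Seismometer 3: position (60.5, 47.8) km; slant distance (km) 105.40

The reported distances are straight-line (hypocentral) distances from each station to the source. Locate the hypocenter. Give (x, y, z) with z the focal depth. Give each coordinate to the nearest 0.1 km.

x ≈ -43.2 km, y ≈ 40.5 km, depth ≈ 17.4 km

Each station gives a sphere (x−x_i)² + (y−y_i)² + z² = d_i² (stations at z=0).
Subtracting the Seismometer 0 sphere from Seismometer 1 and Seismometer 2: z² cancels, leaving linear equations in x and y:
-105.0 x − 146.0 y = -1378.26
75.6 x − 121.6 y = -8191.04
Solving: x ≈ -43.196, y ≈ 40.505 km (keep extra digits for the depth step; rounded: -43.2, 40.5).
Then from the Seismometer 0 sphere: z² = 79.47² − (x − 30.7)² − (y − 64.0)² with x = -43.196, y = 40.505, so z ≈ 17.403 ≈ 17.4 km.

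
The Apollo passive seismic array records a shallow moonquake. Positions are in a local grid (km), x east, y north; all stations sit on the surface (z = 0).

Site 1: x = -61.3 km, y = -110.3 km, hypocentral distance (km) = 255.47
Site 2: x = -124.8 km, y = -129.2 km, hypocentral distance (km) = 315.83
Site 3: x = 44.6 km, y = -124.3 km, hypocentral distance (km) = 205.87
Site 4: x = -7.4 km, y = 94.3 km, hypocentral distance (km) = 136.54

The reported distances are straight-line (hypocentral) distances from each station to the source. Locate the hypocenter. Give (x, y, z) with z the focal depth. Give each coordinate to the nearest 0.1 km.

Each station gives a sphere (x−x_i)² + (y−y_i)² + z² = d_i² (stations at z=0).
Subtracting the Site 1 sphere from Site 2 and Site 3: z² cancels, leaving linear equations in x and y:
-127.0 x − 37.8 y = -18139.77
211.8 x − 28.0 y = 24398.33
Solving: x ≈ 123.695, y ≈ 64.298 km (keep extra digits for the depth step; rounded: 123.7, 64.3).
Then from the Site 1 sphere: z² = 255.47² − (x + 61.3)² − (y + 110.3)² with x = 123.695, y = 64.298, so z ≈ 23.607 ≈ 23.6 km.

x ≈ 123.7 km, y ≈ 64.3 km, depth ≈ 23.6 km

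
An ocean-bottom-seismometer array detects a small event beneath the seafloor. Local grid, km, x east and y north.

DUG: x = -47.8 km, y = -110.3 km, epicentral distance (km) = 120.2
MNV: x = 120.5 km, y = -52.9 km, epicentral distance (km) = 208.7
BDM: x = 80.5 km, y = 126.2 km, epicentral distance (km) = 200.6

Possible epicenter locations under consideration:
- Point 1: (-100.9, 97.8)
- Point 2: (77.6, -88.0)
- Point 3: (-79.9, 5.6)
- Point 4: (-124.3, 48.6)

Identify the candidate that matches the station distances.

For each candidate, compare |candidate − station| to the reported distance:
Point 1: residuals DUG 94.6, MNV 59.1, BDM 17.0 → max 94.6 km
Point 2: residuals DUG 7.2, MNV 153.3, BDM 13.6 → max 153.3 km
Point 3: residuals DUG 0.1, MNV 0.1, BDM 0.1 → max 0.1 km
Point 4: residuals DUG 56.2, MNV 56.3, BDM 18.4 → max 56.3 km
Only Point 3 has all residuals ≈ 0.

Point 3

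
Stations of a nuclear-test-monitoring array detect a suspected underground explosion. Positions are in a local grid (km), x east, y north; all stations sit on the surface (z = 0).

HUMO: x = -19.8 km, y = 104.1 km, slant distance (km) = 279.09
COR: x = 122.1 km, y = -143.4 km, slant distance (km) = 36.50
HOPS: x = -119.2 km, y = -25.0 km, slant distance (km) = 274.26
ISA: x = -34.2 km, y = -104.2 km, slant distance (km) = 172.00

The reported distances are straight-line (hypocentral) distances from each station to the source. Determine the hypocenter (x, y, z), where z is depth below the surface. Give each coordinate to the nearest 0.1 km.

Each station gives a sphere (x−x_i)² + (y−y_i)² + z² = d_i² (stations at z=0).
Subtracting the HUMO sphere from COR and HOPS: z² cancels, leaving linear equations in x and y:
283.8 x − 495.0 y = 100802.10
-198.8 x − 258.2 y = 6277.47
Solving: x ≈ 133.500, y ≈ -127.100 km (keep extra digits for the depth step; rounded: 133.5, -127.1).
Then from the HUMO sphere: z² = 279.09² − (x + 19.8)² − (y − 104.1)² with x = 133.500, y = -127.100, so z ≈ 30.609 ≈ 30.6 km.
Check against ISA (with the unrounded solution): distance 172.00 ≈ 172.00 km. ✓

x ≈ 133.5 km, y ≈ -127.1 km, depth ≈ 30.6 km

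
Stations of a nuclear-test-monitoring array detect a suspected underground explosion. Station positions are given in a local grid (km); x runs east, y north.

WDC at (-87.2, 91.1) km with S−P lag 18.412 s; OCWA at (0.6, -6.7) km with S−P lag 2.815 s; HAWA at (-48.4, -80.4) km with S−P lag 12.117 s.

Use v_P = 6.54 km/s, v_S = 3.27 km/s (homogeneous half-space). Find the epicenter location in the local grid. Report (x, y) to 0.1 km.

Distance from S−P lag: d = Δt · v_P v_S / (v_P − v_S) = Δt · (6.54·3.27)/(6.54−3.27) ≈ 6.5400·Δt.
So d_WDC = 120.41, d_OCWA = 18.41, d_HAWA = 79.25 km.
Circle about each station: (x + 87.2)² + (y − 91.1)² = 120.41²; (x − 0.6)² + (y + 6.7)² = 18.41²; (x + 48.4)² + (y + 80.4)² = 79.25².
Subtracting pairs of circle equations eliminates x²+y² and gives linear equations (the radical axes):
175.6 x − 195.6 y = -1698.16
77.6 x − 343.0 y = 1121.68
Solving the 2×2 system: x ≈ -17.8, y ≈ -7.3 km.

-17.8 km east, -7.3 km north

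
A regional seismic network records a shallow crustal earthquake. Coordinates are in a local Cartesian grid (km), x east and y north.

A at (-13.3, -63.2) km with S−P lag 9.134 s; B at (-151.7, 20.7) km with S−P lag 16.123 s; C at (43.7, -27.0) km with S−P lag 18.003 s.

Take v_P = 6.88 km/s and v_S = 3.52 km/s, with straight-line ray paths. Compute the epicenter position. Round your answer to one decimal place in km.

x ≈ -78.8 km, y ≈ -69.8 km

Distance from S−P lag: d = Δt · v_P v_S / (v_P − v_S) = Δt · (6.88·3.52)/(6.88−3.52) ≈ 7.2076·Δt.
So d_A = 65.83, d_B = 116.21, d_C = 129.76 km.
Circle about each station: (x + 13.3)² + (y + 63.2)² = 65.83²; (x + 151.7)² + (y − 20.7)² = 116.21²; (x − 43.7)² + (y + 27.0)² = 129.76².
Subtracting the A equation from the B and C equations removes the quadratic terms:
-276.8 x + 167.8 y = 10099.07
114.0 x + 72.4 y = -14036.51
Solving the 2×2 system: x ≈ -78.8, y ≈ -69.8 km.
Check against A (with the unrounded x, y): √((x + 13.3)²+(y + 63.2)²) = 65.83 ≈ 65.83 km. ✓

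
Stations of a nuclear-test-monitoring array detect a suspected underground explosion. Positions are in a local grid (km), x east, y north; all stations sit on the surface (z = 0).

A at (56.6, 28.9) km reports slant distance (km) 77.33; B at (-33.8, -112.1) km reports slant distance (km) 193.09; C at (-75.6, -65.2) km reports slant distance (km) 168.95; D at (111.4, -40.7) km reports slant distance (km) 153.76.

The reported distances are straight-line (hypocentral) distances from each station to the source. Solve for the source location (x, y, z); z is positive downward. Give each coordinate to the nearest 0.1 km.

x ≈ 15.3 km, y ≈ 66.9 km, depth ≈ 53.2 km

Each station gives a sphere (x−x_i)² + (y−y_i)² + z² = d_i² (stations at z=0).
Subtracting the A sphere from B and C: z² cancels, leaving linear equations in x and y:
-180.8 x − 282.0 y = -21633.74
-264.4 x − 188.2 y = -16636.54
Solving: x ≈ 15.297, y ≈ 66.908 km (keep extra digits for the depth step; rounded: 15.3, 66.9).
Then from the A sphere: z² = 77.33² − (x − 56.6)² − (y − 28.9)² with x = 15.297, y = 66.908, so z ≈ 53.192 ≈ 53.2 km.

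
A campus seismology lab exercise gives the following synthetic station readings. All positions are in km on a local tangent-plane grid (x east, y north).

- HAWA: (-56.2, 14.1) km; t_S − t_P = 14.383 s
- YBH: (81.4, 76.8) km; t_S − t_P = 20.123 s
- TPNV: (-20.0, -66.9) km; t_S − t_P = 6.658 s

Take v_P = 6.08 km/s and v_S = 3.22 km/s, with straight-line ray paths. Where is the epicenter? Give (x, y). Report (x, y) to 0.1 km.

Distance from S−P lag: d = Δt · v_P v_S / (v_P − v_S) = Δt · (6.08·3.22)/(6.08−3.22) ≈ 6.8453·Δt.
So d_HAWA = 98.46, d_YBH = 137.75, d_TPNV = 45.58 km.
Circle about each station: (x + 56.2)² + (y − 14.1)² = 98.46²; (x − 81.4)² + (y − 76.8)² = 137.75²; (x + 20.0)² + (y + 66.9)² = 45.58².
Subtracting the HAWA equation from the YBH and TPNV equations removes the quadratic terms:
275.2 x + 125.4 y = -113.74
72.4 x − 162.0 y = 9135.20
Solving the 2×2 system: x ≈ 21.0, y ≈ -47.0 km.
Check against HAWA (with the unrounded x, y): √((x + 56.2)²+(y − 14.1)²) = 98.46 ≈ 98.46 km. ✓

(21.0, -47.0)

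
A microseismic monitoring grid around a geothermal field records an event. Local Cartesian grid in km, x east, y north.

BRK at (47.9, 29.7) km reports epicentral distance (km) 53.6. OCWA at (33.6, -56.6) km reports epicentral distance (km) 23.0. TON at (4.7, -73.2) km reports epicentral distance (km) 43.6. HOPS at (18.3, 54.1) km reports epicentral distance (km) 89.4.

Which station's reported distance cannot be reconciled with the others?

BRK

Solve using three stations at a time. Using OCWA, TON, HOPS (subtract circle equations pairwise → linear system) gives (x, y) ≈ (25.7, -35.0).
Distances from that point to each station vs reported:
  BRK: calculated 68.4 vs reported 53.6 → residual 14.8 km
  OCWA: calculated 23.0 vs reported 23.0 → residual 0.0 km
  TON: calculated 43.6 vs reported 43.6 → residual 0.0 km
  HOPS: calculated 89.4 vs reported 89.4 → residual 0.0 km
OCWA, TON, HOPS are mutually consistent (residuals ≈ 0); BRK is off by 14.8 km.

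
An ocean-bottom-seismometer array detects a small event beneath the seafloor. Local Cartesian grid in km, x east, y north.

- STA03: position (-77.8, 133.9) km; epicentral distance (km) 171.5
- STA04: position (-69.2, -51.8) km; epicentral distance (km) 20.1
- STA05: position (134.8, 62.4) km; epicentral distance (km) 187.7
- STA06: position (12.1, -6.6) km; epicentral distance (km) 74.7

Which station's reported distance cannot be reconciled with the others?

STA05

Solve using three stations at a time. Using STA03, STA04, STA06 (subtract circle equations pairwise → linear system) gives (x, y) ≈ (-56.5, -36.3).
Distances from that point to each station vs reported:
  STA03: calculated 171.5 vs reported 171.5 → residual 0.0 km
  STA04: calculated 20.1 vs reported 20.1 → residual 0.0 km
  STA05: calculated 215.2 vs reported 187.7 → residual 27.5 km
  STA06: calculated 74.7 vs reported 74.7 → residual 0.0 km
STA03, STA04, STA06 are mutually consistent (residuals ≈ 0); STA05 is off by 27.5 km.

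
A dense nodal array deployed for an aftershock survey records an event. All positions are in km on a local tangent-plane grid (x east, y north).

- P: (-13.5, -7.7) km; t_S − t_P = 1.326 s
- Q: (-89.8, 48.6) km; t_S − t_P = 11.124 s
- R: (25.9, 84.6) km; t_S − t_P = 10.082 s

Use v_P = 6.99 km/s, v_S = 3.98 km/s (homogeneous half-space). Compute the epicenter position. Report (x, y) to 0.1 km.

Distance from S−P lag: d = Δt · v_P v_S / (v_P − v_S) = Δt · (6.99·3.98)/(6.99−3.98) ≈ 9.2426·Δt.
So d_P = 12.26, d_Q = 102.81, d_R = 93.18 km.
Circle about each station: (x + 13.5)² + (y + 7.7)² = 12.26²; (x + 89.8)² + (y − 48.6)² = 102.81²; (x − 25.9)² + (y − 84.6)² = 93.18².
Subtracting the P equation from the Q and R equations removes the quadratic terms:
-152.6 x + 112.6 y = -235.13
78.8 x + 184.6 y = -945.77
Solving the 2×2 system: x ≈ -1.7, y ≈ -4.4 km.

-1.7 km east, -4.4 km north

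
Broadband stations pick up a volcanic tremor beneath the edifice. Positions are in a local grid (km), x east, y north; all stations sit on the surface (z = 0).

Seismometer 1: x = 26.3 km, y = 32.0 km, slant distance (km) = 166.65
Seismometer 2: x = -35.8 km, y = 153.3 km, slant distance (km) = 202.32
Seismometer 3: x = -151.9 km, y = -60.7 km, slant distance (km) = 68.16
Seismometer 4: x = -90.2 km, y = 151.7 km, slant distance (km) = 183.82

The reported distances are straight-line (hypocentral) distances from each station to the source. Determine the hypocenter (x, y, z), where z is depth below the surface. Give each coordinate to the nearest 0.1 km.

Each station gives a sphere (x−x_i)² + (y−y_i)² + z² = d_i² (stations at z=0).
Subtracting the Seismometer 1 sphere from Seismometer 2 and Seismometer 3: z² cancels, leaving linear equations in x and y:
-124.2 x + 242.6 y = 9905.68
-356.4 x − 185.4 y = 48168.85
Solving: x ≈ -123.503, y ≈ -22.397 km (keep extra digits for the depth step; rounded: -123.5, -22.4).
Then from the Seismometer 1 sphere: z² = 166.65² − (x − 26.3)² − (y − 32.0)² with x = -123.503, y = -22.397, so z ≈ 48.706 ≈ 48.7 km.

x ≈ -123.5 km, y ≈ -22.4 km, depth ≈ 48.7 km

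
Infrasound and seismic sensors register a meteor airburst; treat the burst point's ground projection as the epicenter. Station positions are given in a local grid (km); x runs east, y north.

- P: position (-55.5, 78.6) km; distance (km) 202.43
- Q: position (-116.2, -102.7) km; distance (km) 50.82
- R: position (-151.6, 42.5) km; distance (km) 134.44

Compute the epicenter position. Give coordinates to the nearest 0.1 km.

Circle about each station: (x + 55.5)² + (y − 78.6)² = 202.43²; (x + 116.2)² + (y + 102.7)² = 50.82²; (x + 151.6)² + (y − 42.5)² = 134.44².
Subtracting pairs of circle equations eliminates x²+y² and gives linear equations (the radical axes):
-121.4 x − 362.6 y = 53186.75
-192.2 x − 72.2 y = 38434.39
Solving the 2×2 system: x ≈ -165.7, y ≈ -91.2 km.

-165.7 km east, -91.2 km north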